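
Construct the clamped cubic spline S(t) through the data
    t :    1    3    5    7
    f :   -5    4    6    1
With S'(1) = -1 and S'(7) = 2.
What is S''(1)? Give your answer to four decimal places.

10.4000

With σ_i denoting the second derivative at x_i, h_i = 2, 2, 2, and Δ_i = (y_(i+1) − y_i)/h_i = 9/2, 1, -5/2:
  2·σ_0 + 8·σ_1 + 2·σ_2 = 6(Δ_1 - Δ_0) = -21
  2·σ_1 + 8·σ_2 + 2·σ_3 = 6(Δ_2 - Δ_1) = -21
Clamped end conditions give two more equations: 2h_0·σ_0 + h_0·σ_1 = 6(Δ_0 - S'(1)) = 33 and h_2·σ_2 + 2h_2·σ_3 = 6(S'(7) - Δ_2) = 27.
Forward elimination and back-substitution give σ_0 = 52/5, σ_1 = -43/10, σ_2 = -37/10, σ_3 = 43/5.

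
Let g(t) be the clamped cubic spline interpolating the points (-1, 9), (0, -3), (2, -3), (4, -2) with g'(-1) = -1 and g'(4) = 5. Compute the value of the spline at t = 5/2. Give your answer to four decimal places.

-2.7133

Put σ_i = g'' at the i-th knot. Here h = (1, 2, 2) and Δ = (-12, 0, 1/2), so the interior equations h_(i-1)·σ_(i-1) + 2(h_(i-1)+h_i)·σ_i + h_i·σ_(i+1) = 6(Δ_i − Δ_(i-1)) read
  1·σ_0 + 6·σ_1 + 2·σ_2 = 6(Δ_1 - Δ_0) = 72
  2·σ_1 + 8·σ_2 + 2·σ_3 = 6(Δ_2 - Δ_1) = 3
Clamped end conditions give two more equations: 2h_0·σ_0 + h_0·σ_1 = 6(Δ_0 - g'(-1)) = -66 and h_2·σ_2 + 2h_2·σ_3 = 6(g'(4) - Δ_2) = 27.
Hence σ_0 = -1011/23, σ_1 = 504/23, σ_2 = -357/46, σ_3 = 489/46.
On [2, 4], g(t) = -3 + 49/23·(t - 2) - 357/92·(t - 2)² + 141/92·(t - 2)³.
With (t - 2) = 1/2: g(5/2) = -1997/736.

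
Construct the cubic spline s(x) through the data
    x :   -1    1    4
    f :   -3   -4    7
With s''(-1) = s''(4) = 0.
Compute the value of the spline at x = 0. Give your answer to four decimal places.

Write m_i for s''(x_i). With h_i = 2, 3 and divided differences Δ_i = -1/2, 11/3, the continuity of s' gives the tridiagonal system
  2·m_0 + 10·m_1 + 3·m_2 = 6(Δ_1 - Δ_0) = 25
Natural end conditions: m_0 = m_2 = 0.
Hence m_0 = 0, m_1 = 5/2, m_2 = 0.
On [-1, 1], s(x) = -3 - 4/3·(x + 1) + 0·(x + 1)² + 5/24·(x + 1)³.
With (x + 1) = 1: s(0) = -33/8.

-4.1250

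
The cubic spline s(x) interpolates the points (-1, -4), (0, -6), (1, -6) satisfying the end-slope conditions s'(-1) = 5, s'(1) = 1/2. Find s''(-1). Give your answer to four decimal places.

Write σ_i for s''(x_i). With h_i = 1, 1 and divided differences Δ_i = -2, 0, the continuity of s' gives the tridiagonal system
  1·σ_0 + 4·σ_1 + 1·σ_2 = 6(Δ_1 - Δ_0) = 12
Clamped end conditions give two more equations: 2h_0·σ_0 + h_0·σ_1 = 6(Δ_0 - s'(-1)) = -42 and h_1·σ_1 + 2h_1·σ_2 = 6(s'(1) - Δ_1) = 3.
Hence σ_0 = -105/4, σ_1 = 21/2, σ_2 = -15/4.

-26.2500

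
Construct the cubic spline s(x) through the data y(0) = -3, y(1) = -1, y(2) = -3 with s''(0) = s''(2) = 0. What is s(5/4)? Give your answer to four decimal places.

-1.1719

Write m_i for s''(x_i). With h_i = 1, 1 and divided differences Δ_i = 2, -2, the continuity of s' gives the tridiagonal system
  1·m_0 + 4·m_1 + 1·m_2 = 6(Δ_1 - Δ_0) = -24
Natural end conditions: m_0 = m_2 = 0.
Hence m_0 = 0, m_1 = -6, m_2 = 0.
On [1, 2], s(x) = -1 + 0·(x - 1) - 3·(x - 1)² + 1·(x - 1)³.
With (x - 1) = 1/4: s(5/4) = -75/64.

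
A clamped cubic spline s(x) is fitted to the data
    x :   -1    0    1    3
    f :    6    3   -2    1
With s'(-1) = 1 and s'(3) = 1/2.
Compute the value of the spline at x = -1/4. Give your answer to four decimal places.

4.3082

Put M_i = s'' at the i-th knot. Here h = (1, 1, 2) and Δ = (-3, -5, 3/2), so the interior equations h_(i-1)·M_(i-1) + 2(h_(i-1)+h_i)·M_i + h_i·M_(i+1) = 6(Δ_i − Δ_(i-1)) read
  1·M_0 + 4·M_1 + 1·M_2 = 6(Δ_1 - Δ_0) = -12
  1·M_1 + 6·M_2 + 2·M_3 = 6(Δ_2 - Δ_1) = 39
Clamped end conditions give two more equations: 2h_0·M_0 + h_0·M_1 = 6(Δ_0 - s'(-1)) = -24 and h_2·M_2 + 2h_2·M_3 = 6(s'(3) - Δ_2) = -6.
Hence M_0 = -118/11, M_1 = -28/11, M_2 = 98/11, M_3 = -131/22.
On [-1, 0], s(x) = 6 + 1·(x + 1) - 59/11·(x + 1)² + 15/11·(x + 1)³.
With (x + 1) = 3/4: s(-1/4) = 3033/704.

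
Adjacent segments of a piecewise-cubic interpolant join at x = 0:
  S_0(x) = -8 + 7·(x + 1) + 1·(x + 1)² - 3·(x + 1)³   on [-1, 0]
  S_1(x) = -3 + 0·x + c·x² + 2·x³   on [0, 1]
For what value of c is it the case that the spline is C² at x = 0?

-8

S_0''(x) = 2 - 18·(x + 1), so S_0''(0) = -16. On the right, S_1''(0) = 2c, so c = -8.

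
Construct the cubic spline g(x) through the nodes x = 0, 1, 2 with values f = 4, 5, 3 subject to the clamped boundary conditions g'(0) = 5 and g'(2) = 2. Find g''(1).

-6

With σ_i denoting the second derivative at x_i, h_i = 1, 1, and Δ_i = (y_(i+1) − y_i)/h_i = 1, -2:
  1·σ_0 + 4·σ_1 + 1·σ_2 = 6(Δ_1 - Δ_0) = -18
Clamped end conditions give two more equations: 2h_0·σ_0 + h_0·σ_1 = 6(Δ_0 - g'(0)) = -24 and h_1·σ_1 + 2h_1·σ_2 = 6(g'(2) - Δ_1) = 24.
Hence σ_0 = -9, σ_1 = -6, σ_2 = 15.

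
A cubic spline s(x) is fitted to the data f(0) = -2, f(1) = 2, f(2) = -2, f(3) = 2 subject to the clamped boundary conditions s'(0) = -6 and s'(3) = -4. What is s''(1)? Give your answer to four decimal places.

With M_i denoting the second derivative at x_i, h_i = 1, 1, 1, and Δ_i = (y_(i+1) − y_i)/h_i = 4, -4, 4:
  1·M_0 + 4·M_1 + 1·M_2 = 6(Δ_1 - Δ_0) = -48
  1·M_1 + 4·M_2 + 1·M_3 = 6(Δ_2 - Δ_1) = 48
Clamped end conditions give two more equations: 2h_0·M_0 + h_0·M_1 = 6(Δ_0 - s'(0)) = 60 and h_2·M_2 + 2h_2·M_3 = 6(s'(3) - Δ_2) = -48.
Forward elimination and back-substitution give M_0 = 136/3, M_1 = -92/3, M_2 = 88/3, M_3 = -116/3.

-30.6667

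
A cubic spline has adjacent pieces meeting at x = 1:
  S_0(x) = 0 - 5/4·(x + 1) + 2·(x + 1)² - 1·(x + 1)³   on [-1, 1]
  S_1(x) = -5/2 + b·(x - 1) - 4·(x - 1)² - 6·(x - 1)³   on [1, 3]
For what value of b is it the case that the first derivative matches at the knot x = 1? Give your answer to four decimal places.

S_0'(x) = -5/4 + 4·(x + 1) - 3·(x + 1)², so S_0'(1) = -21/4. On the right, S_1'(1) = b, so b = -21/4.

-5.2500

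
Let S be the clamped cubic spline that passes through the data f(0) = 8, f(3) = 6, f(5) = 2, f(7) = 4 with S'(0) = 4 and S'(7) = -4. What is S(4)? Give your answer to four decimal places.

2.8986

Let M_i = S''(x_i). Step sizes h_i = 3, 2, 2; slopes of the chords Δ_i = (y_(i+1) - y_i)/h_i = -2/3, -2, 1.
  3·M_0 + 10·M_1 + 2·M_2 = 6(Δ_1 - Δ_0) = -8
  2·M_1 + 8·M_2 + 2·M_3 = 6(Δ_2 - Δ_1) = 18
Clamped end conditions give two more equations: 2h_0·M_0 + h_0·M_1 = 6(Δ_0 - S'(0)) = -28 and h_2·M_2 + 2h_2·M_3 = 6(S'(7) - Δ_2) = -30.
Forward elimination and back-substitution give M_0 = -494/111, M_1 = -16/37, M_2 = 179/37, M_3 = -367/37.
On [3, 5], S(x) = 6 - 123/37·(x - 3) - 8/37·(x - 3)² + 65/148·(x - 3)³.
With (x - 3) = 1: S(4) = 429/148.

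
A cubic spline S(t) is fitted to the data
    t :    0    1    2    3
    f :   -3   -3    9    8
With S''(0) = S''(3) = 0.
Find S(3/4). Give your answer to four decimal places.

-4.3344

With M_i denoting the second derivative at x_i, h_i = 1, 1, 1, and Δ_i = (y_(i+1) − y_i)/h_i = 0, 12, -1:
  1·M_0 + 4·M_1 + 1·M_2 = 6(Δ_1 - Δ_0) = 72
  1·M_1 + 4·M_2 + 1·M_3 = 6(Δ_2 - Δ_1) = -78
Natural end conditions: M_0 = M_3 = 0.
Solving: M_0 = 0, M_1 = 122/5, M_2 = -128/5, M_3 = 0.
On [0, 1], S(t) = -3 - 61/15·t + 0·t² + 61/15·t³.
With t = 3/4: S(3/4) = -1387/320.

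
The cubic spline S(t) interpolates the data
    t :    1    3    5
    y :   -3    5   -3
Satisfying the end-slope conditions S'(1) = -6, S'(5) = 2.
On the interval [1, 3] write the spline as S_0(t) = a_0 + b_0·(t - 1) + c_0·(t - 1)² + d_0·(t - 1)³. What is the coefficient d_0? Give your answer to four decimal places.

Write M_i for S''(x_i). With h_i = 2, 2 and divided differences Δ_i = 4, -4, the continuity of S' gives the tridiagonal system
  2·M_0 + 8·M_1 + 2·M_2 = 6(Δ_1 - Δ_0) = -48
Clamped end conditions give two more equations: 2h_0·M_0 + h_0·M_1 = 6(Δ_0 - S'(1)) = 60 and h_1·M_1 + 2h_1·M_2 = 6(S'(5) - Δ_1) = 36.
Hence M_0 = 23, M_1 = -16, M_2 = 17.
On [1, 3], with S_0(t) = a_0 + b_0·(t - 1) + c_0·(t - 1)² + d_0·(t - 1)³: c_0 = M_0/2 = 23/2, d_0 = (M_1 - M_0)/(6h_0) = -13/4, b_0 = Δ_0 - h_0(2M_0 + M_1)/6 = -6.

-3.2500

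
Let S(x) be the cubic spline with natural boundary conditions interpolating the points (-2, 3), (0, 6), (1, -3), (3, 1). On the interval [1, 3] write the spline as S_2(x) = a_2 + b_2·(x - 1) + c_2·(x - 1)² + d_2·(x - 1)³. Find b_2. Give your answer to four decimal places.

Let M_i = S''(x_i). Step sizes h_i = 2, 1, 2; slopes of the chords Δ_i = (y_(i+1) - y_i)/h_i = 3/2, -9, 2.
  2·M_0 + 6·M_1 + 1·M_2 = 6(Δ_1 - Δ_0) = -63
  1·M_1 + 6·M_2 + 2·M_3 = 6(Δ_2 - Δ_1) = 66
Natural end conditions: M_0 = M_3 = 0.
Hence M_0 = 0, M_1 = -444/35, M_2 = 459/35, M_3 = 0.
On [1, 3], with S_2(x) = a_2 + b_2·(x - 1) + c_2·(x - 1)² + d_2·(x - 1)³: c_2 = M_2/2 = 459/70, d_2 = (M_3 - M_2)/(6h_2) = -153/140, b_2 = Δ_2 - h_2(2M_2 + M_3)/6 = -236/35.

-6.7429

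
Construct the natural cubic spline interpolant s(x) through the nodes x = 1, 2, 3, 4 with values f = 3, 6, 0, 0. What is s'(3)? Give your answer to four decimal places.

Write m_i for s''(x_i). With h_i = 1, 1, 1 and divided differences Δ_i = 3, -6, 0, the continuity of s' gives the tridiagonal system
  1·m_0 + 4·m_1 + 1·m_2 = 6(Δ_1 - Δ_0) = -54
  1·m_1 + 4·m_2 + 1·m_3 = 6(Δ_2 - Δ_1) = 36
Natural end conditions: m_0 = m_3 = 0.
Solving the tridiagonal system: m_0 = 0, m_1 = -84/5, m_2 = 66/5, m_3 = 0.
On [3, 4], s'(x) = b_2 + 2c_2·(x - 3) + 3d_2·(x - 3)² with b_2 = Δ_2 - h_2(2m_2 + m_3)/6 = -22/5, c_2 = m_2/2 = 33/5, d_2 = (m_3 - m_2)/(6h_2) = -11/5. So s'(3) = -22/5.

-4.4000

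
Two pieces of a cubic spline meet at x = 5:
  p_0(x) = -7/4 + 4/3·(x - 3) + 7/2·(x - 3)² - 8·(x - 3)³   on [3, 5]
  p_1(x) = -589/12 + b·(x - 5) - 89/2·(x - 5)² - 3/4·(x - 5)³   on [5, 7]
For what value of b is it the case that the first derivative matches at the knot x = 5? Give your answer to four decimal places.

-80.6667

p_0'(x) = 4/3 + 7·(x - 3) - 24·(x - 3)², so p_0'(5) = -242/3. On the right, p_1'(5) = b, so b = -242/3.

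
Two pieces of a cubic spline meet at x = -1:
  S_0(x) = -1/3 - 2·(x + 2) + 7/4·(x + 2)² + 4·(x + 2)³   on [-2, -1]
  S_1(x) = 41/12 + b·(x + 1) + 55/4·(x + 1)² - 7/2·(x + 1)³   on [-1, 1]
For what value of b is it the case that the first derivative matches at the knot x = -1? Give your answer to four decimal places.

S_0'(x) = -2 + 7/2·(x + 2) + 12·(x + 2)², so S_0'(-1) = 27/2. On the right, S_1'(-1) = b, so b = 27/2.

13.5000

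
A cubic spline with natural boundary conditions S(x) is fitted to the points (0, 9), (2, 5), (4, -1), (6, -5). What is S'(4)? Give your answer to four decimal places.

-2.6667

With m_i denoting the second derivative at x_i, h_i = 2, 2, 2, and Δ_i = (y_(i+1) − y_i)/h_i = -2, -3, -2:
  2·m_0 + 8·m_1 + 2·m_2 = 6(Δ_1 - Δ_0) = -6
  2·m_1 + 8·m_2 + 2·m_3 = 6(Δ_2 - Δ_1) = 6
Natural end conditions: m_0 = m_3 = 0.
Solving the tridiagonal system: m_0 = 0, m_1 = -1, m_2 = 1, m_3 = 0.
On [4, 6], S'(x) = b_2 + 2c_2·(x - 4) + 3d_2·(x - 4)² with b_2 = Δ_2 - h_2(2m_2 + m_3)/6 = -8/3, c_2 = m_2/2 = 1/2, d_2 = (m_3 - m_2)/(6h_2) = -1/12. So S'(4) = -8/3.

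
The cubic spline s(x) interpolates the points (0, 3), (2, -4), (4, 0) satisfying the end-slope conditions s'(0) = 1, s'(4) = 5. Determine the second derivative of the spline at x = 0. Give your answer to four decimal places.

With M_i denoting the second derivative at x_i, h_i = 2, 2, and Δ_i = (y_(i+1) − y_i)/h_i = -7/2, 2:
  2·M_0 + 8·M_1 + 2·M_2 = 6(Δ_1 - Δ_0) = 33
Clamped end conditions give two more equations: 2h_0·M_0 + h_0·M_1 = 6(Δ_0 - s'(0)) = -27 and h_1·M_1 + 2h_1·M_2 = 6(s'(4) - Δ_1) = 18.
Hence M_0 = -79/8, M_1 = 25/4, M_2 = 11/8.

-9.8750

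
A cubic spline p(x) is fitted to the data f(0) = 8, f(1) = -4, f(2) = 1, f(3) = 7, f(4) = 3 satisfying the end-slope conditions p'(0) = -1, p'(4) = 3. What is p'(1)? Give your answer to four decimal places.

-7.6607

Let m_i = p''(x_i). Step sizes h_i = 1, 1, 1, 1; slopes of the chords Δ_i = (y_(i+1) - y_i)/h_i = -12, 5, 6, -4.
  1·m_0 + 4·m_1 + 1·m_2 = 6(Δ_1 - Δ_0) = 102
  1·m_1 + 4·m_2 + 1·m_3 = 6(Δ_2 - Δ_1) = 6
  1·m_2 + 4·m_3 + 1·m_4 = 6(Δ_3 - Δ_2) = -60
Clamped end conditions give two more equations: 2h_0·m_0 + h_0·m_1 = 6(Δ_0 - p'(0)) = -66 and h_3·m_3 + 2h_3·m_4 = 6(p'(4) - Δ_3) = 42.
Forward elimination and back-substitution give m_0 = -1475/28, m_1 = 551/14, m_2 = -11/4, m_3 = -313/14, m_4 = 901/28.
On [1, 2], p'(x) = b_1 + 2c_1·(x - 1) + 3d_1·(x - 1)² with b_1 = Δ_1 - h_1(2m_1 + m_2)/6 = -429/56, c_1 = m_1/2 = 551/28, d_1 = (m_2 - m_1)/(6h_1) = -393/56. So p'(1) = -429/56.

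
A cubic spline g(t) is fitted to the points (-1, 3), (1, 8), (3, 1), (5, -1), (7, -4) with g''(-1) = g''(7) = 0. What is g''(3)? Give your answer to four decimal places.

3.5357

Put σ_i = g'' at the i-th knot. Here h = (2, 2, 2, 2) and Δ = (5/2, -7/2, -1, -3/2), so the interior equations h_(i-1)·σ_(i-1) + 2(h_(i-1)+h_i)·σ_i + h_i·σ_(i+1) = 6(Δ_i − Δ_(i-1)) read
  2·σ_0 + 8·σ_1 + 2·σ_2 = 6(Δ_1 - Δ_0) = -36
  2·σ_1 + 8·σ_2 + 2·σ_3 = 6(Δ_2 - Δ_1) = 15
  2·σ_2 + 8·σ_3 + 2·σ_4 = 6(Δ_3 - Δ_2) = -3
Natural end conditions: σ_0 = σ_4 = 0.
Solving: σ_0 = 0, σ_1 = -603/112, σ_2 = 99/28, σ_3 = -141/112, σ_4 = 0.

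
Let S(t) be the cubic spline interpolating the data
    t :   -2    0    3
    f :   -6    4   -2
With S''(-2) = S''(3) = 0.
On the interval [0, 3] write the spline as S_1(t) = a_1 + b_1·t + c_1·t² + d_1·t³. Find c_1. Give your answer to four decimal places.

-2.1000

Put M_i = S'' at the i-th knot. Here h = (2, 3) and Δ = (5, -2), so the interior equations h_(i-1)·M_(i-1) + 2(h_(i-1)+h_i)·M_i + h_i·M_(i+1) = 6(Δ_i − Δ_(i-1)) read
  2·M_0 + 10·M_1 + 3·M_2 = 6(Δ_1 - Δ_0) = -42
Natural end conditions: M_0 = M_2 = 0.
Forward elimination and back-substitution give M_0 = 0, M_1 = -21/5, M_2 = 0.
On [0, 3], with S_1(t) = a_1 + b_1·t + c_1·t² + d_1·t³: c_1 = M_1/2 = -21/10, d_1 = (M_2 - M_1)/(6h_1) = 7/30, b_1 = Δ_1 - h_1(2M_1 + M_2)/6 = 11/5.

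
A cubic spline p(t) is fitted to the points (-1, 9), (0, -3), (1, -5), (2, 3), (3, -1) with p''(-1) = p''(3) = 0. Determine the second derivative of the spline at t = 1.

18

Write m_i for p''(x_i). With h_i = 1, 1, 1, 1 and divided differences Δ_i = -12, -2, 8, -4, the continuity of p' gives the tridiagonal system
  1·m_0 + 4·m_1 + 1·m_2 = 6(Δ_1 - Δ_0) = 60
  1·m_1 + 4·m_2 + 1·m_3 = 6(Δ_2 - Δ_1) = 60
  1·m_2 + 4·m_3 + 1·m_4 = 6(Δ_3 - Δ_2) = -72
Natural end conditions: m_0 = m_4 = 0.
Forward elimination and back-substitution give m_0 = 0, m_1 = 21/2, m_2 = 18, m_3 = -45/2, m_4 = 0.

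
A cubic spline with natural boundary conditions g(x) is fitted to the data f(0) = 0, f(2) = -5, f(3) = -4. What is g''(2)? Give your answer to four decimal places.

Write m_i for g''(x_i). With h_i = 2, 1 and divided differences Δ_i = -5/2, 1, the continuity of g' gives the tridiagonal system
  2·m_0 + 6·m_1 + 1·m_2 = 6(Δ_1 - Δ_0) = 21
Natural end conditions: m_0 = m_2 = 0.
Solving the tridiagonal system: m_0 = 0, m_1 = 7/2, m_2 = 0.

3.5000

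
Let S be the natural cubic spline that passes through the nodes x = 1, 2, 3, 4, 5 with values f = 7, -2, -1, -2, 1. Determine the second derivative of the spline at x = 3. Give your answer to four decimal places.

-9.4286

Let σ_i = S''(x_i). Step sizes h_i = 1, 1, 1, 1; slopes of the chords Δ_i = (y_(i+1) - y_i)/h_i = -9, 1, -1, 3.
  1·σ_0 + 4·σ_1 + 1·σ_2 = 6(Δ_1 - Δ_0) = 60
  1·σ_1 + 4·σ_2 + 1·σ_3 = 6(Δ_2 - Δ_1) = -12
  1·σ_2 + 4·σ_3 + 1·σ_4 = 6(Δ_3 - Δ_2) = 24
Natural end conditions: σ_0 = σ_4 = 0.
Forward elimination and back-substitution give σ_0 = 0, σ_1 = 243/14, σ_2 = -66/7, σ_3 = 117/14, σ_4 = 0.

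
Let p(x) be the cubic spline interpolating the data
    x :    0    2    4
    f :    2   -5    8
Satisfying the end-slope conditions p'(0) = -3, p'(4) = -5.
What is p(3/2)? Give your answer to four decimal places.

Let m_i = p''(x_i). Step sizes h_i = 2, 2; slopes of the chords Δ_i = (y_(i+1) - y_i)/h_i = -7/2, 13/2.
  2·m_0 + 8·m_1 + 2·m_2 = 6(Δ_1 - Δ_0) = 60
Clamped end conditions give two more equations: 2h_0·m_0 + h_0·m_1 = 6(Δ_0 - p'(0)) = -3 and h_1·m_1 + 2h_1·m_2 = 6(p'(4) - Δ_1) = -69.
Forward elimination and back-substitution give m_0 = -35/4, m_1 = 16, m_2 = -101/4.
On [0, 2], p(x) = 2 - 3·x - 35/8·x² + 33/16·x³.
With x = 3/2: p(3/2) = -689/128.

-5.3828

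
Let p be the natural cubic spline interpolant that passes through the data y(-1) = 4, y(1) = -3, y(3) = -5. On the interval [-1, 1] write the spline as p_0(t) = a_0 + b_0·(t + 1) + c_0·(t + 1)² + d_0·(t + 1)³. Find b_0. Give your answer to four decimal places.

With M_i denoting the second derivative at x_i, h_i = 2, 2, and Δ_i = (y_(i+1) − y_i)/h_i = -7/2, -1:
  2·M_0 + 8·M_1 + 2·M_2 = 6(Δ_1 - Δ_0) = 15
Natural end conditions: M_0 = M_2 = 0.
Solving the tridiagonal system: M_0 = 0, M_1 = 15/8, M_2 = 0.
On [-1, 1], with p_0(t) = a_0 + b_0·(t + 1) + c_0·(t + 1)² + d_0·(t + 1)³: c_0 = M_0/2 = 0, d_0 = (M_1 - M_0)/(6h_0) = 5/32, b_0 = Δ_0 - h_0(2M_0 + M_1)/6 = -33/8.

-4.1250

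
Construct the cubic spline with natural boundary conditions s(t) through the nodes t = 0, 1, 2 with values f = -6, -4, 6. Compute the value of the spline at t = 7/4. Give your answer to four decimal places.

3.0313

Write σ_i for s''(x_i). With h_i = 1, 1 and divided differences Δ_i = 2, 10, the continuity of s' gives the tridiagonal system
  1·σ_0 + 4·σ_1 + 1·σ_2 = 6(Δ_1 - Δ_0) = 48
Natural end conditions: σ_0 = σ_2 = 0.
Solving the tridiagonal system: σ_0 = 0, σ_1 = 12, σ_2 = 0.
On [1, 2], s(t) = -4 + 6·(t - 1) + 6·(t - 1)² - 2·(t - 1)³.
With (t - 1) = 3/4: s(7/4) = 97/32.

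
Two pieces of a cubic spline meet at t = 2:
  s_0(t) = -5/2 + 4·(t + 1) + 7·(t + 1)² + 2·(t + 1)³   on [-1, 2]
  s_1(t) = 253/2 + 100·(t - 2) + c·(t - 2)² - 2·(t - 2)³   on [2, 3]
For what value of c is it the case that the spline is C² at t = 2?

25

s_0''(t) = 14 + 12·(t + 1), so s_0''(2) = 50. On the right, s_1''(2) = 2c, so c = 25.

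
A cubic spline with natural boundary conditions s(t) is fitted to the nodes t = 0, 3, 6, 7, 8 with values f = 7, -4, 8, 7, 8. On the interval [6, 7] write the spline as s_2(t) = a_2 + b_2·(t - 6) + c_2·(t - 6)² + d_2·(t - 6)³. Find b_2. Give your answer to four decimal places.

0.3542

Put σ_i = s'' at the i-th knot. Here h = (3, 3, 1, 1) and Δ = (-11/3, 4, -1, 1), so the interior equations h_(i-1)·σ_(i-1) + 2(h_(i-1)+h_i)·σ_i + h_i·σ_(i+1) = 6(Δ_i − Δ_(i-1)) read
  3·σ_0 + 12·σ_1 + 3·σ_2 = 6(Δ_1 - Δ_0) = 46
  3·σ_1 + 8·σ_2 + 1·σ_3 = 6(Δ_2 - Δ_1) = -30
  1·σ_2 + 4·σ_3 + 1·σ_4 = 6(Δ_3 - Δ_2) = 12
Natural end conditions: σ_0 = σ_4 = 0.
Forward elimination and back-substitution give σ_0 = 0, σ_1 = 911/168, σ_2 = -89/14, σ_3 = 257/56, σ_4 = 0.
On [6, 7], with s_2(t) = a_2 + b_2·(t - 6) + c_2·(t - 6)² + d_2·(t - 6)³: c_2 = σ_2/2 = -89/28, d_2 = (σ_3 - σ_2)/(6h_2) = 613/336, b_2 = Δ_2 - h_2(2σ_2 + σ_3)/6 = 17/48.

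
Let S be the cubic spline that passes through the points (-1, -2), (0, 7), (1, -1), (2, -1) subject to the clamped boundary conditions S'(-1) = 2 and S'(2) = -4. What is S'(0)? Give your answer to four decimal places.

Put M_i = S'' at the i-th knot. Here h = (1, 1, 1) and Δ = (9, -8, 0), so the interior equations h_(i-1)·M_(i-1) + 2(h_(i-1)+h_i)·M_i + h_i·M_(i+1) = 6(Δ_i − Δ_(i-1)) read
  1·M_0 + 4·M_1 + 1·M_2 = 6(Δ_1 - Δ_0) = -102
  1·M_1 + 4·M_2 + 1·M_3 = 6(Δ_2 - Δ_1) = 48
Clamped end conditions give two more equations: 2h_0·M_0 + h_0·M_1 = 6(Δ_0 - S'(-1)) = 42 and h_2·M_2 + 2h_2·M_3 = 6(S'(2) - Δ_2) = -24.
Solving the tridiagonal system: M_0 = 214/5, M_1 = -218/5, M_2 = 148/5, M_3 = -134/5.
On [0, 1], S'(x) = b_1 + 2c_1·x + 3d_1·x² with b_1 = Δ_1 - h_1(2M_1 + M_2)/6 = 8/5, c_1 = M_1/2 = -109/5, d_1 = (M_2 - M_1)/(6h_1) = 61/5. So S'(0) = 8/5.

1.6000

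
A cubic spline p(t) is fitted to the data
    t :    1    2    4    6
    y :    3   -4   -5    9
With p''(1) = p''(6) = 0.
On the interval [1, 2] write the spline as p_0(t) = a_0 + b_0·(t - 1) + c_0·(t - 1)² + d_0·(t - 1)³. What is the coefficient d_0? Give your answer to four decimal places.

With σ_i denoting the second derivative at x_i, h_i = 1, 2, 2, and Δ_i = (y_(i+1) − y_i)/h_i = -7, -1/2, 7:
  1·σ_0 + 6·σ_1 + 2·σ_2 = 6(Δ_1 - Δ_0) = 39
  2·σ_1 + 8·σ_2 + 2·σ_3 = 6(Δ_2 - Δ_1) = 45
Natural end conditions: σ_0 = σ_3 = 0.
Hence σ_0 = 0, σ_1 = 111/22, σ_2 = 48/11, σ_3 = 0.
On [1, 2], with p_0(t) = a_0 + b_0·(t - 1) + c_0·(t - 1)² + d_0·(t - 1)³: c_0 = σ_0/2 = 0, d_0 = (σ_1 - σ_0)/(6h_0) = 37/44, b_0 = Δ_0 - h_0(2σ_0 + σ_1)/6 = -345/44.

0.8409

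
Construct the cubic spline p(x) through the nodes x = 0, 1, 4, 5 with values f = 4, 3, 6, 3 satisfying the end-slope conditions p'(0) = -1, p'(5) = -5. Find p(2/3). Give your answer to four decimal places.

3.2205

Put σ_i = p'' at the i-th knot. Here h = (1, 3, 1) and Δ = (-1, 1, -3), so the interior equations h_(i-1)·σ_(i-1) + 2(h_(i-1)+h_i)·σ_i + h_i·σ_(i+1) = 6(Δ_i − Δ_(i-1)) read
  1·σ_0 + 8·σ_1 + 3·σ_2 = 6(Δ_1 - Δ_0) = 12
  3·σ_1 + 8·σ_2 + 1·σ_3 = 6(Δ_2 - Δ_1) = -24
Clamped end conditions give two more equations: 2h_0·σ_0 + h_0·σ_1 = 6(Δ_0 - p'(0)) = 0 and h_2·σ_2 + 2h_2·σ_3 = 6(p'(5) - Δ_2) = -12.
Forward elimination and back-substitution give σ_0 = -32/21, σ_1 = 64/21, σ_2 = -76/21, σ_3 = -88/21.
On [0, 1], p(x) = 4 - 1·x - 16/21·x² + 16/21·x³.
With x = 2/3: p(2/3) = 1826/567.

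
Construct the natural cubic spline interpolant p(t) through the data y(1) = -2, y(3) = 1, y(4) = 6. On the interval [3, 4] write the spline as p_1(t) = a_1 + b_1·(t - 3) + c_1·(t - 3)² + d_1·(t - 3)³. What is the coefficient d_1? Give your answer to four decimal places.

Put m_i = p'' at the i-th knot. Here h = (2, 1) and Δ = (3/2, 5), so the interior equations h_(i-1)·m_(i-1) + 2(h_(i-1)+h_i)·m_i + h_i·m_(i+1) = 6(Δ_i − Δ_(i-1)) read
  2·m_0 + 6·m_1 + 1·m_2 = 6(Δ_1 - Δ_0) = 21
Natural end conditions: m_0 = m_2 = 0.
Solving: m_0 = 0, m_1 = 7/2, m_2 = 0.
On [3, 4], with p_1(t) = a_1 + b_1·(t - 3) + c_1·(t - 3)² + d_1·(t - 3)³: c_1 = m_1/2 = 7/4, d_1 = (m_2 - m_1)/(6h_1) = -7/12, b_1 = Δ_1 - h_1(2m_1 + m_2)/6 = 23/6.

-0.5833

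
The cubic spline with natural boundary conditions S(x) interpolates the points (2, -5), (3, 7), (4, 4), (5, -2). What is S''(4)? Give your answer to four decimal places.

1.2000

Write σ_i for S''(x_i). With h_i = 1, 1, 1 and divided differences Δ_i = 12, -3, -6, the continuity of S' gives the tridiagonal system
  1·σ_0 + 4·σ_1 + 1·σ_2 = 6(Δ_1 - Δ_0) = -90
  1·σ_1 + 4·σ_2 + 1·σ_3 = 6(Δ_2 - Δ_1) = -18
Natural end conditions: σ_0 = σ_3 = 0.
Forward elimination and back-substitution give σ_0 = 0, σ_1 = -114/5, σ_2 = 6/5, σ_3 = 0.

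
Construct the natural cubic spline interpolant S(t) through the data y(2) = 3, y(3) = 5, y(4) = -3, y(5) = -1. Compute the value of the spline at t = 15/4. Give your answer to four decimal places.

Write σ_i for S''(x_i). With h_i = 1, 1, 1 and divided differences Δ_i = 2, -8, 2, the continuity of S' gives the tridiagonal system
  1·σ_0 + 4·σ_1 + 1·σ_2 = 6(Δ_1 - Δ_0) = -60
  1·σ_1 + 4·σ_2 + 1·σ_3 = 6(Δ_2 - Δ_1) = 60
Natural end conditions: σ_0 = σ_3 = 0.
Solving the tridiagonal system: σ_0 = 0, σ_1 = -20, σ_2 = 20, σ_3 = 0.
On [3, 4], S(t) = 5 - 14/3·(t - 3) - 10·(t - 3)² + 20/3·(t - 3)³.
With (t - 3) = 3/4: S(15/4) = -21/16.

-1.3125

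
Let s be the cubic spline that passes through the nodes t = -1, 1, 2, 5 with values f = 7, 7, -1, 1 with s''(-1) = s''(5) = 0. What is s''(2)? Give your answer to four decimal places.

7.6596

Write σ_i for s''(x_i). With h_i = 2, 1, 3 and divided differences Δ_i = 0, -8, 2/3, the continuity of s' gives the tridiagonal system
  2·σ_0 + 6·σ_1 + 1·σ_2 = 6(Δ_1 - Δ_0) = -48
  1·σ_1 + 8·σ_2 + 3·σ_3 = 6(Δ_2 - Δ_1) = 52
Natural end conditions: σ_0 = σ_3 = 0.
Forward elimination and back-substitution give σ_0 = 0, σ_1 = -436/47, σ_2 = 360/47, σ_3 = 0.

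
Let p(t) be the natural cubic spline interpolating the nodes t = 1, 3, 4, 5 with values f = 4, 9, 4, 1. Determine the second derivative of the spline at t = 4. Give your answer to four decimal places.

Let σ_i = p''(x_i). Step sizes h_i = 2, 1, 1; slopes of the chords Δ_i = (y_(i+1) - y_i)/h_i = 5/2, -5, -3.
  2·σ_0 + 6·σ_1 + 1·σ_2 = 6(Δ_1 - Δ_0) = -45
  1·σ_1 + 4·σ_2 + 1·σ_3 = 6(Δ_2 - Δ_1) = 12
Natural end conditions: σ_0 = σ_3 = 0.
Forward elimination and back-substitution give σ_0 = 0, σ_1 = -192/23, σ_2 = 117/23, σ_3 = 0.

5.0870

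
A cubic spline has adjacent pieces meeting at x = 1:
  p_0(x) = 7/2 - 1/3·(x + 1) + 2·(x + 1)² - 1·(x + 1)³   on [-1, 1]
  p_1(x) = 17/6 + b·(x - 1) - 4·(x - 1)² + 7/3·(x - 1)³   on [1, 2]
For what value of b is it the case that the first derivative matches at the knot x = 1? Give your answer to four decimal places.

-4.3333

p_0'(x) = -1/3 + 4·(x + 1) - 3·(x + 1)², so p_0'(1) = -13/3. On the right, p_1'(1) = b, so b = -13/3.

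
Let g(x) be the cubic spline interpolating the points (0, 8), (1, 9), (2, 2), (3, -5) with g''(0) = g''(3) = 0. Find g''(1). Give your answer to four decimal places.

Put M_i = g'' at the i-th knot. Here h = (1, 1, 1) and Δ = (1, -7, -7), so the interior equations h_(i-1)·M_(i-1) + 2(h_(i-1)+h_i)·M_i + h_i·M_(i+1) = 6(Δ_i − Δ_(i-1)) read
  1·M_0 + 4·M_1 + 1·M_2 = 6(Δ_1 - Δ_0) = -48
  1·M_1 + 4·M_2 + 1·M_3 = 6(Δ_2 - Δ_1) = 0
Natural end conditions: M_0 = M_3 = 0.
Solving the tridiagonal system: M_0 = 0, M_1 = -64/5, M_2 = 16/5, M_3 = 0.

-12.8000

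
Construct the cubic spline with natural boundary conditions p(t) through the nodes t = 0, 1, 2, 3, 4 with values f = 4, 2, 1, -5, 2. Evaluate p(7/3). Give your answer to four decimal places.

-1.2434

Let M_i = p''(x_i). Step sizes h_i = 1, 1, 1, 1; slopes of the chords Δ_i = (y_(i+1) - y_i)/h_i = -2, -1, -6, 7.
  1·M_0 + 4·M_1 + 1·M_2 = 6(Δ_1 - Δ_0) = 6
  1·M_1 + 4·M_2 + 1·M_3 = 6(Δ_2 - Δ_1) = -30
  1·M_2 + 4·M_3 + 1·M_4 = 6(Δ_3 - Δ_2) = 78
Natural end conditions: M_0 = M_4 = 0.
Solving: M_0 = 0, M_1 = 36/7, M_2 = -102/7, M_3 = 162/7, M_4 = 0.
On [2, 3], p(t) = 1 - 5·(t - 2) - 51/7·(t - 2)² + 44/7·(t - 2)³.
With (t - 2) = 1/3: p(7/3) = -235/189.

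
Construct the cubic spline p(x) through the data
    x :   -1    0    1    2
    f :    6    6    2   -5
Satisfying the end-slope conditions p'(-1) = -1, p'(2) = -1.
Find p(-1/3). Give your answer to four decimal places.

6.0444

Let m_i = p''(x_i). Step sizes h_i = 1, 1, 1; slopes of the chords Δ_i = (y_(i+1) - y_i)/h_i = 0, -4, -7.
  1·m_0 + 4·m_1 + 1·m_2 = 6(Δ_1 - Δ_0) = -24
  1·m_1 + 4·m_2 + 1·m_3 = 6(Δ_2 - Δ_1) = -18
Clamped end conditions give two more equations: 2h_0·m_0 + h_0·m_1 = 6(Δ_0 - p'(-1)) = 6 and h_2·m_2 + 2h_2·m_3 = 6(p'(2) - Δ_2) = 36.
Solving the tridiagonal system: m_0 = 28/5, m_1 = -26/5, m_2 = -44/5, m_3 = 112/5.
On [-1, 0], p(x) = 6 - 1·(x + 1) + 14/5·(x + 1)² - 9/5·(x + 1)³.
With (x + 1) = 2/3: p(-1/3) = 272/45.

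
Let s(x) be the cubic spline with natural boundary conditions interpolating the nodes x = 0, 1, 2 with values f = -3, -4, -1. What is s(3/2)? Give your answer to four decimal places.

-2.8750

With M_i denoting the second derivative at x_i, h_i = 1, 1, and Δ_i = (y_(i+1) − y_i)/h_i = -1, 3:
  1·M_0 + 4·M_1 + 1·M_2 = 6(Δ_1 - Δ_0) = 24
Natural end conditions: M_0 = M_2 = 0.
Forward elimination and back-substitution give M_0 = 0, M_1 = 6, M_2 = 0.
On [1, 2], s(x) = -4 + 1·(x - 1) + 3·(x - 1)² - 1·(x - 1)³.
With (x - 1) = 1/2: s(3/2) = -23/8.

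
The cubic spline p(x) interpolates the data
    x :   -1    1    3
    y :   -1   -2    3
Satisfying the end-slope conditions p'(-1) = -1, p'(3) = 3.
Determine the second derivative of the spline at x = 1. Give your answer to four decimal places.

Let M_i = p''(x_i). Step sizes h_i = 2, 2; slopes of the chords Δ_i = (y_(i+1) - y_i)/h_i = -1/2, 5/2.
  2·M_0 + 8·M_1 + 2·M_2 = 6(Δ_1 - Δ_0) = 18
Clamped end conditions give two more equations: 2h_0·M_0 + h_0·M_1 = 6(Δ_0 - p'(-1)) = 3 and h_1·M_1 + 2h_1·M_2 = 6(p'(3) - Δ_1) = 3.
Hence M_0 = -1/2, M_1 = 5/2, M_2 = -1/2.

2.5000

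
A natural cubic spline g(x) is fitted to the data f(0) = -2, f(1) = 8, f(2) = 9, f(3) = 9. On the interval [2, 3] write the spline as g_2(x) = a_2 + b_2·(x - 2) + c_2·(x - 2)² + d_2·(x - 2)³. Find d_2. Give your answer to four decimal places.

-0.3333

With m_i denoting the second derivative at x_i, h_i = 1, 1, 1, and Δ_i = (y_(i+1) − y_i)/h_i = 10, 1, 0:
  1·m_0 + 4·m_1 + 1·m_2 = 6(Δ_1 - Δ_0) = -54
  1·m_1 + 4·m_2 + 1·m_3 = 6(Δ_2 - Δ_1) = -6
Natural end conditions: m_0 = m_3 = 0.
Solving: m_0 = 0, m_1 = -14, m_2 = 2, m_3 = 0.
On [2, 3], with g_2(x) = a_2 + b_2·(x - 2) + c_2·(x - 2)² + d_2·(x - 2)³: c_2 = m_2/2 = 1, d_2 = (m_3 - m_2)/(6h_2) = -1/3, b_2 = Δ_2 - h_2(2m_2 + m_3)/6 = -2/3.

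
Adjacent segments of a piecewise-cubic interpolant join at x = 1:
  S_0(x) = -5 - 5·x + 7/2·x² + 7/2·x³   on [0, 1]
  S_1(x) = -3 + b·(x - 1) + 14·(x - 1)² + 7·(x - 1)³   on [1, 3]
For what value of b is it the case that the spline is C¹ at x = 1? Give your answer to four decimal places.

S_0'(x) = -5 + 7·x + 21/2·x², so S_0'(1) = 25/2. On the right, S_1'(1) = b, so b = 25/2.

12.5000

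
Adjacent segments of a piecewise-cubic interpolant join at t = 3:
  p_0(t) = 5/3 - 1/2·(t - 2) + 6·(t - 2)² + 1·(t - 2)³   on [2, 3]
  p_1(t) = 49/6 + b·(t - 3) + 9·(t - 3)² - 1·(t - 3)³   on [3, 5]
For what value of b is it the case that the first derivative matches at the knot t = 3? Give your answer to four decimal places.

14.5000

p_0'(t) = -1/2 + 12·(t - 2) + 3·(t - 2)², so p_0'(3) = 29/2. On the right, p_1'(3) = b, so b = 29/2.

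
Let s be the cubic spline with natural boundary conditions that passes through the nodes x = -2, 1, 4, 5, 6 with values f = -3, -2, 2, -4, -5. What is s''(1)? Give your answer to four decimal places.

2.3929

Let M_i = s''(x_i). Step sizes h_i = 3, 3, 1, 1; slopes of the chords Δ_i = (y_(i+1) - y_i)/h_i = 1/3, 4/3, -6, -1.
  3·M_0 + 12·M_1 + 3·M_2 = 6(Δ_1 - Δ_0) = 6
  3·M_1 + 8·M_2 + 1·M_3 = 6(Δ_2 - Δ_1) = -44
  1·M_2 + 4·M_3 + 1·M_4 = 6(Δ_3 - Δ_2) = 30
Natural end conditions: M_0 = M_4 = 0.
Solving: M_0 = 0, M_1 = 67/28, M_2 = -53/7, M_3 = 263/28, M_4 = 0.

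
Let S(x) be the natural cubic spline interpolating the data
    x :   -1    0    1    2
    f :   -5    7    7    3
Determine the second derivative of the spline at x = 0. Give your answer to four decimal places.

-17.6000

Put M_i = S'' at the i-th knot. Here h = (1, 1, 1) and Δ = (12, 0, -4), so the interior equations h_(i-1)·M_(i-1) + 2(h_(i-1)+h_i)·M_i + h_i·M_(i+1) = 6(Δ_i − Δ_(i-1)) read
  1·M_0 + 4·M_1 + 1·M_2 = 6(Δ_1 - Δ_0) = -72
  1·M_1 + 4·M_2 + 1·M_3 = 6(Δ_2 - Δ_1) = -24
Natural end conditions: M_0 = M_3 = 0.
Solving the tridiagonal system: M_0 = 0, M_1 = -88/5, M_2 = -8/5, M_3 = 0.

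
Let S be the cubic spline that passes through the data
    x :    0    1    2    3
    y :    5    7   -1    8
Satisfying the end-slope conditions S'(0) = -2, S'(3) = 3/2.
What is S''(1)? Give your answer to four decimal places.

Let m_i = S''(x_i). Step sizes h_i = 1, 1, 1; slopes of the chords Δ_i = (y_(i+1) - y_i)/h_i = 2, -8, 9.
  1·m_0 + 4·m_1 + 1·m_2 = 6(Δ_1 - Δ_0) = -60
  1·m_1 + 4·m_2 + 1·m_3 = 6(Δ_2 - Δ_1) = 102
Clamped end conditions give two more equations: 2h_0·m_0 + h_0·m_1 = 6(Δ_0 - S'(0)) = 24 and h_2·m_2 + 2h_2·m_3 = 6(S'(3) - Δ_2) = -45.
Solving the tridiagonal system: m_0 = 431/15, m_1 = -502/15, m_2 = 677/15, m_3 = -676/15.

-33.4667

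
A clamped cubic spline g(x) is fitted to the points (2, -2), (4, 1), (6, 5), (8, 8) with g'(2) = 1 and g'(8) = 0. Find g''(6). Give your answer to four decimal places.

0.1667

Put m_i = g'' at the i-th knot. Here h = (2, 2, 2) and Δ = (3/2, 2, 3/2), so the interior equations h_(i-1)·m_(i-1) + 2(h_(i-1)+h_i)·m_i + h_i·m_(i+1) = 6(Δ_i − Δ_(i-1)) read
  2·m_0 + 8·m_1 + 2·m_2 = 6(Δ_1 - Δ_0) = 3
  2·m_1 + 8·m_2 + 2·m_3 = 6(Δ_2 - Δ_1) = -3
Clamped end conditions give two more equations: 2h_0·m_0 + h_0·m_1 = 6(Δ_0 - g'(2)) = 3 and h_2·m_2 + 2h_2·m_3 = 6(g'(8) - Δ_2) = -9.
Hence m_0 = 2/3, m_1 = 1/6, m_2 = 1/6, m_3 = -7/3.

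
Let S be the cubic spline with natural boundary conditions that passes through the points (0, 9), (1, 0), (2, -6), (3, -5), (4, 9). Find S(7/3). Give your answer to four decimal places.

Write M_i for S''(x_i). With h_i = 1, 1, 1, 1 and divided differences Δ_i = -9, -6, 1, 14, the continuity of S' gives the tridiagonal system
  1·M_0 + 4·M_1 + 1·M_2 = 6(Δ_1 - Δ_0) = 18
  1·M_1 + 4·M_2 + 1·M_3 = 6(Δ_2 - Δ_1) = 42
  1·M_2 + 4·M_3 + 1·M_4 = 6(Δ_3 - Δ_2) = 78
Natural end conditions: M_0 = M_4 = 0.
Solving: M_0 = 0, M_1 = 45/14, M_2 = 36/7, M_3 = 255/14, M_4 = 0.
On [2, 3], S(x) = -6 - 15/4·(x - 2) + 18/7·(x - 2)² + 61/28·(x - 2)³.
With (x - 2) = 1/3: S(7/3) = -1301/189.

-6.8836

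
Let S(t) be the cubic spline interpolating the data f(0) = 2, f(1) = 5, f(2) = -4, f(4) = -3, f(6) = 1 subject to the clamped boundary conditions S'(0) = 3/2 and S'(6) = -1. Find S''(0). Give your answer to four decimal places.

Let M_i = S''(x_i). Step sizes h_i = 1, 1, 2, 2; slopes of the chords Δ_i = (y_(i+1) - y_i)/h_i = 3, -9, 1/2, 2.
  1·M_0 + 4·M_1 + 1·M_2 = 6(Δ_1 - Δ_0) = -72
  1·M_1 + 6·M_2 + 2·M_3 = 6(Δ_2 - Δ_1) = 57
  2·M_2 + 8·M_3 + 2·M_4 = 6(Δ_3 - Δ_2) = 9
Clamped end conditions give two more equations: 2h_0·M_0 + h_0·M_1 = 6(Δ_0 - S'(0)) = 9 and h_3·M_3 + 2h_3·M_4 = 6(S'(6) - Δ_3) = -18.
Solving: M_0 = 367/21, M_1 = -545/21, M_2 = 43/3, M_3 = -32/21, M_4 = -157/42.

17.4762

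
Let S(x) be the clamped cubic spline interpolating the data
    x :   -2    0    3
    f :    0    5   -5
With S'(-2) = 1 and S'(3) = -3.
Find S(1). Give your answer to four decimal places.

With m_i denoting the second derivative at x_i, h_i = 2, 3, and Δ_i = (y_(i+1) − y_i)/h_i = 5/2, -10/3:
  2·m_0 + 10·m_1 + 3·m_2 = 6(Δ_1 - Δ_0) = -35
Clamped end conditions give two more equations: 2h_0·m_0 + h_0·m_1 = 6(Δ_0 - S'(-2)) = 9 and h_1·m_1 + 2h_1·m_2 = 6(S'(3) - Δ_1) = 2.
Solving the tridiagonal system: m_0 = 99/20, m_1 = -27/5, m_2 = 91/30.
On [0, 3], S(x) = 5 + 11/20·x - 27/10·x² + 253/540·x³.
With x = 1: S(1) = 448/135.

3.3185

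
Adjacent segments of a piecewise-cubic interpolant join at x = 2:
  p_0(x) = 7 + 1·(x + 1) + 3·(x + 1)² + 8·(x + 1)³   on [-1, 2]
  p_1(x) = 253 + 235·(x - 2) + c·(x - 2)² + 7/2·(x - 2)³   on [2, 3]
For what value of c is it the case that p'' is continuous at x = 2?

p_0''(x) = 6 + 48·(x + 1), so p_0''(2) = 150. On the right, p_1''(2) = 2c, so c = 75.

75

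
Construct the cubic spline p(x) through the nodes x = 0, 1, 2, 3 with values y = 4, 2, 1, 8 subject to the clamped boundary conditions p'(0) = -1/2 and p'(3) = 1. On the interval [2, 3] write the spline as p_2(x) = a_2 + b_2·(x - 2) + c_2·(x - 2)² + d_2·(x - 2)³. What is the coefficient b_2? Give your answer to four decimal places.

With M_i denoting the second derivative at x_i, h_i = 1, 1, 1, and Δ_i = (y_(i+1) − y_i)/h_i = -2, -1, 7:
  1·M_0 + 4·M_1 + 1·M_2 = 6(Δ_1 - Δ_0) = 6
  1·M_1 + 4·M_2 + 1·M_3 = 6(Δ_2 - Δ_1) = 48
Clamped end conditions give two more equations: 2h_0·M_0 + h_0·M_1 = 6(Δ_0 - p'(0)) = -9 and h_2·M_2 + 2h_2·M_3 = 6(p'(3) - Δ_2) = -36.
Solving: M_0 = -16/5, M_1 = -13/5, M_2 = 98/5, M_3 = -139/5.
On [2, 3], with p_2(x) = a_2 + b_2·(x - 2) + c_2·(x - 2)² + d_2·(x - 2)³: c_2 = M_2/2 = 49/5, d_2 = (M_3 - M_2)/(6h_2) = -79/10, b_2 = Δ_2 - h_2(2M_2 + M_3)/6 = 51/10.

5.1000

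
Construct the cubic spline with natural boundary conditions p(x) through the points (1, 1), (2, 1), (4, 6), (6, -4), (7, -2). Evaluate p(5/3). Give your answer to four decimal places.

0.6481

Write σ_i for p''(x_i). With h_i = 1, 2, 2, 1 and divided differences Δ_i = 0, 5/2, -5, 2, the continuity of p' gives the tridiagonal system
  1·σ_0 + 6·σ_1 + 2·σ_2 = 6(Δ_1 - Δ_0) = 15
  2·σ_1 + 8·σ_2 + 2·σ_3 = 6(Δ_2 - Δ_1) = -45
  2·σ_2 + 6·σ_3 + 1·σ_4 = 6(Δ_3 - Δ_2) = 42
Natural end conditions: σ_0 = σ_4 = 0.
Forward elimination and back-substitution give σ_0 = 0, σ_1 = 57/10, σ_2 = -48/5, σ_3 = 51/5, σ_4 = 0.
On [1, 2], p(x) = 1 - 19/20·(x - 1) + 0·(x - 1)² + 19/20·(x - 1)³.
With (x - 1) = 2/3: p(5/3) = 35/54.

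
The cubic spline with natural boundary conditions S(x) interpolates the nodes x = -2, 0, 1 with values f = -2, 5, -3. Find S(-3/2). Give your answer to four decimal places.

Let m_i = S''(x_i). Step sizes h_i = 2, 1; slopes of the chords Δ_i = (y_(i+1) - y_i)/h_i = 7/2, -8.
  2·m_0 + 6·m_1 + 1·m_2 = 6(Δ_1 - Δ_0) = -69
Natural end conditions: m_0 = m_2 = 0.
Solving the tridiagonal system: m_0 = 0, m_1 = -23/2, m_2 = 0.
On [-2, 0], S(x) = -2 + 22/3·(x + 2) + 0·(x + 2)² - 23/24·(x + 2)³.
With (x + 2) = 1/2: S(-3/2) = 99/64.

1.5469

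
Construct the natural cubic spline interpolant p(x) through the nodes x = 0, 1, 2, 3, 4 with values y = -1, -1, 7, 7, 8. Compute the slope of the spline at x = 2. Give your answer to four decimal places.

Put σ_i = p'' at the i-th knot. Here h = (1, 1, 1, 1) and Δ = (0, 8, 0, 1), so the interior equations h_(i-1)·σ_(i-1) + 2(h_(i-1)+h_i)·σ_i + h_i·σ_(i+1) = 6(Δ_i − Δ_(i-1)) read
  1·σ_0 + 4·σ_1 + 1·σ_2 = 6(Δ_1 - Δ_0) = 48
  1·σ_1 + 4·σ_2 + 1·σ_3 = 6(Δ_2 - Δ_1) = -48
  1·σ_2 + 4·σ_3 + 1·σ_4 = 6(Δ_3 - Δ_2) = 6
Natural end conditions: σ_0 = σ_4 = 0.
Solving the tridiagonal system: σ_0 = 0, σ_1 = 459/28, σ_2 = -123/7, σ_3 = 165/28, σ_4 = 0.
On [2, 3], p'(x) = b_2 + 2c_2·(x - 2) + 3d_2·(x - 2)² with b_2 = Δ_2 - h_2(2σ_2 + σ_3)/6 = 39/8, c_2 = σ_2/2 = -123/14, d_2 = (σ_3 - σ_2)/(6h_2) = 219/56. So p'(2) = 39/8.

4.8750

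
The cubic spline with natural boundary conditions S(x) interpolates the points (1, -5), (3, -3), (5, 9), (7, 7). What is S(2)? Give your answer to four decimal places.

-5.3500

Put σ_i = S'' at the i-th knot. Here h = (2, 2, 2) and Δ = (1, 6, -1), so the interior equations h_(i-1)·σ_(i-1) + 2(h_(i-1)+h_i)·σ_i + h_i·σ_(i+1) = 6(Δ_i − Δ_(i-1)) read
  2·σ_0 + 8·σ_1 + 2·σ_2 = 6(Δ_1 - Δ_0) = 30
  2·σ_1 + 8·σ_2 + 2·σ_3 = 6(Δ_2 - Δ_1) = -42
Natural end conditions: σ_0 = σ_3 = 0.
Solving: σ_0 = 0, σ_1 = 27/5, σ_2 = -33/5, σ_3 = 0.
On [1, 3], S(x) = -5 - 4/5·(x - 1) + 0·(x - 1)² + 9/20·(x - 1)³.
With (x - 1) = 1: S(2) = -107/20.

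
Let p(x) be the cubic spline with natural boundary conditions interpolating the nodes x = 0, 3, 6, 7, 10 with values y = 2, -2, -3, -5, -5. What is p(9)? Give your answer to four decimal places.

With σ_i denoting the second derivative at x_i, h_i = 3, 3, 1, 3, and Δ_i = (y_(i+1) − y_i)/h_i = -4/3, -1/3, -2, 0:
  3·σ_0 + 12·σ_1 + 3·σ_2 = 6(Δ_1 - Δ_0) = 6
  3·σ_1 + 8·σ_2 + 1·σ_3 = 6(Δ_2 - Δ_1) = -10
  1·σ_2 + 8·σ_3 + 3·σ_4 = 6(Δ_3 - Δ_2) = 12
Natural end conditions: σ_0 = σ_4 = 0.
Hence σ_0 = 0, σ_1 = 109/114, σ_2 = -104/57, σ_3 = 197/114, σ_4 = 0.
On [7, 10], p(x) = -5 - 197/114·(x - 7) + 197/228·(x - 7)² - 197/2052·(x - 7)³.
With (x - 7) = 2: p(9) = -2959/513.

-5.7680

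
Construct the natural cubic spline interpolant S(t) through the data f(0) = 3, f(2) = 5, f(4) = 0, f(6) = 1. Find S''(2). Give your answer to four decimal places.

Put M_i = S'' at the i-th knot. Here h = (2, 2, 2) and Δ = (1, -5/2, 1/2), so the interior equations h_(i-1)·M_(i-1) + 2(h_(i-1)+h_i)·M_i + h_i·M_(i+1) = 6(Δ_i − Δ_(i-1)) read
  2·M_0 + 8·M_1 + 2·M_2 = 6(Δ_1 - Δ_0) = -21
  2·M_1 + 8·M_2 + 2·M_3 = 6(Δ_2 - Δ_1) = 18
Natural end conditions: M_0 = M_3 = 0.
Solving: M_0 = 0, M_1 = -17/5, M_2 = 31/10, M_3 = 0.

-3.4000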